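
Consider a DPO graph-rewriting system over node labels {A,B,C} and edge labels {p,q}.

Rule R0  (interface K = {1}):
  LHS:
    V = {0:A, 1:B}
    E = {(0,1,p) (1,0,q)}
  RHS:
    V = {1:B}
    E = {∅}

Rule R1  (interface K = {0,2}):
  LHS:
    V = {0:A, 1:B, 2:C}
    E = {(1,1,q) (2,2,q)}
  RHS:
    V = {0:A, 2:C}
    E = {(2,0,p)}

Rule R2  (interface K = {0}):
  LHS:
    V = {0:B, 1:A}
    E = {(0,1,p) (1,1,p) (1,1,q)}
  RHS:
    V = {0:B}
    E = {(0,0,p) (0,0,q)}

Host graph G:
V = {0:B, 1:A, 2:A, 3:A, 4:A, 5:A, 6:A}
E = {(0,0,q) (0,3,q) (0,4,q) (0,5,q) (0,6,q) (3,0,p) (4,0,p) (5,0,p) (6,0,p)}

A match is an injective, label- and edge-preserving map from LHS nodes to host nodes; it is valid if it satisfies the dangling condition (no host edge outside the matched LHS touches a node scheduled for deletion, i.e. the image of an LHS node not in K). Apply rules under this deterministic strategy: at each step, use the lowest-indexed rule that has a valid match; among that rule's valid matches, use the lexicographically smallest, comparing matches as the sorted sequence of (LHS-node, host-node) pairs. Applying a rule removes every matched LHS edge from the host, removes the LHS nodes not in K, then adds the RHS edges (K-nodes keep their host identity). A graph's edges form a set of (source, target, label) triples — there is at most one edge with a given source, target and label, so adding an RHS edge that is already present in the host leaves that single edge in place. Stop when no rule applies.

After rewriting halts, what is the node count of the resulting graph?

Answer: 3

Steps:
[0] host  ⇒  7 nodes, 9 edges  {0-q->0 0-q->3 0-q->4 0-q->5 0-q->6 3-p->0 4-p->0 5-p->0 6-p->0}
[1] R0 @ {0↦3, 1↦0}  ⇒  6 nodes, 7 edges  {0-q->0 0-q->4 0-q->5 0-q->6 4-p->0 5-p->0 6-p->0}
[2] R0 @ {0↦4, 1↦0}  ⇒  5 nodes, 5 edges  {0-q->0 0-q->5 0-q->6 5-p->0 6-p->0}
[3] R0 @ {0↦5, 1↦0}  ⇒  4 nodes, 3 edges  {0-q->0 0-q->6 6-p->0}
[4] R0 @ {0↦6, 1↦0}  ⇒  3 nodes, 1 edges  {0-q->0}
final graph: no rule applies after step 4
NF nodes: {0:B, 1:A, 2:A}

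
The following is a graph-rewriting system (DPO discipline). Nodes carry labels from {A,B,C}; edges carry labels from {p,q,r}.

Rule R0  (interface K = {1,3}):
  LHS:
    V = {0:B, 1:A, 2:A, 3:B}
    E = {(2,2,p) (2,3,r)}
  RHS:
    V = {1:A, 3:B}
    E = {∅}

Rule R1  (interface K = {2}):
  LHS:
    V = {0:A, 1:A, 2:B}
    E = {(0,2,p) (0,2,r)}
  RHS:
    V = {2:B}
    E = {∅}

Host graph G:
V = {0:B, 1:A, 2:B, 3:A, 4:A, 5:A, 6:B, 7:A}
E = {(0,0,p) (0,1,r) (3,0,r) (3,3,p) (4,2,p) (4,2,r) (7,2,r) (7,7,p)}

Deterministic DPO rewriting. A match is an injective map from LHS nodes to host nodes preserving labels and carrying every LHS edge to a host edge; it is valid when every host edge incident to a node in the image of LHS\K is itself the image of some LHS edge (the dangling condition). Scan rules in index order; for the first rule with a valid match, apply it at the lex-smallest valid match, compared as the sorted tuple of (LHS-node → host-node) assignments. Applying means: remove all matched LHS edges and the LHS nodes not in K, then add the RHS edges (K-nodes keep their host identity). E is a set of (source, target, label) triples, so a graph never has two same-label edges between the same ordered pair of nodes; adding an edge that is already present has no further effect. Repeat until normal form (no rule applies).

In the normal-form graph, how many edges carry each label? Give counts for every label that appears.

start.  V:8 E:8  edges: 0-p->0 0-r->1 3-r->0 3-p->3 4-p->2 4-r->2 7-r->2 7-p->7
1. fire R0 via {0↦6, 1↦1, 2↦3, 3↦0}  →  V:6 E:6  edges: 0-p->0 0-r->1 4-p->2 4-r->2 7-r->2 7-p->7
2. fire R1 via {0↦4, 1↦5, 2↦2}  →  V:4 E:4  edges: 0-p->0 0-r->1 7-r->2 7-p->7
normal form: no rule applies after step 2
NF edges: [(0, 0, 'p'), (0, 1, 'r'), (7, 2, 'r'), (7, 7, 'p')]

Answer: p:2 r:2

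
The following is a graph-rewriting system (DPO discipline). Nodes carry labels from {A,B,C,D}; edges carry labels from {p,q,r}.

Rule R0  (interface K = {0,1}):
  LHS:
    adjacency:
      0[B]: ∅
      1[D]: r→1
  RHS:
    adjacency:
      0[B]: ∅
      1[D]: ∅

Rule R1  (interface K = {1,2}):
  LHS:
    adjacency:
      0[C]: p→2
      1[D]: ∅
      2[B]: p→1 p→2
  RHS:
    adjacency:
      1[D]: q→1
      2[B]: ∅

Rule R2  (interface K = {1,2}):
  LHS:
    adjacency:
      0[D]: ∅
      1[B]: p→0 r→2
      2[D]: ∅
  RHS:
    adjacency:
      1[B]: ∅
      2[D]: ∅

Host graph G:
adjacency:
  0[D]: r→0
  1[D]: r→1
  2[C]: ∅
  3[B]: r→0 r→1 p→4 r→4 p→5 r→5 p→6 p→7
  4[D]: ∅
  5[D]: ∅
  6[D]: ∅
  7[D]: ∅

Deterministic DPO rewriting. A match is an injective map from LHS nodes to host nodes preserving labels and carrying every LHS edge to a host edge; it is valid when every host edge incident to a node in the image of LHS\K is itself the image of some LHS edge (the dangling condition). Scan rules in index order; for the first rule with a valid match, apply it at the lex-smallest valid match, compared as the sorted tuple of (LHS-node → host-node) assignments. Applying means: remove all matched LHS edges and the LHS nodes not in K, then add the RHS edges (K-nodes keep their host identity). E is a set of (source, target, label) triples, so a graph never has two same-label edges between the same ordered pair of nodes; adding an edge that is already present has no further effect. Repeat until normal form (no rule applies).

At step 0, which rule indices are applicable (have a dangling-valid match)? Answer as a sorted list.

Answer: [R0,R2]

Rewrite trace:
R0: 2 valid matches — {0↦3, 1↦0}, {0↦3, 1↦1}
R1: no valid match — LHS pattern not found
R2: 8 valid matches — {0↦6, 1↦3, 2↦0}, {0↦6, 1↦3, 2↦1}, {0↦6, 1↦3, 2↦4} (+5 more)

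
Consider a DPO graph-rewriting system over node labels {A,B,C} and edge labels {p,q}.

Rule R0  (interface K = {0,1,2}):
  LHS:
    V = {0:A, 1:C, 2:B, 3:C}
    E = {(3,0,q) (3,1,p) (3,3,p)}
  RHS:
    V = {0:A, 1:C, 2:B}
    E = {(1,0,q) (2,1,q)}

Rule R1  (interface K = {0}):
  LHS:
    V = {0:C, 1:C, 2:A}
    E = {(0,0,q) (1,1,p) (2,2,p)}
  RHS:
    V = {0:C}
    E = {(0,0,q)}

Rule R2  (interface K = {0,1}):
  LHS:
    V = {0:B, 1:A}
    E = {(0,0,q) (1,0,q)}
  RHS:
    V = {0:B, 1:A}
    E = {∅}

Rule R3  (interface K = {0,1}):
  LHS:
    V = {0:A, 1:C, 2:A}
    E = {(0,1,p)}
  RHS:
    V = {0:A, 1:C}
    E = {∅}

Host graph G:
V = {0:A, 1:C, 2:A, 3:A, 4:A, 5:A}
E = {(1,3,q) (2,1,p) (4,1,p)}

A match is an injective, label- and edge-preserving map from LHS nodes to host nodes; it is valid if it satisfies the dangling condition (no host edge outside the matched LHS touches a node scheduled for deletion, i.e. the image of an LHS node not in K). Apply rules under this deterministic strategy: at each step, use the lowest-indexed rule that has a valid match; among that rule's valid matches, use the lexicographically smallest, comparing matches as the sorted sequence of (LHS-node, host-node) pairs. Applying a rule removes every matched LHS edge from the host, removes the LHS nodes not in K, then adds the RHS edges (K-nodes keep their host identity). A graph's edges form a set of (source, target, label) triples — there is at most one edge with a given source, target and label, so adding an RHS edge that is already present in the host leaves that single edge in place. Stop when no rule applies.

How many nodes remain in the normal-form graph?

start.  V:6 E:3  edges: 1-q->3 2-p->1 4-p->1
1. fire R3 via {0↦2, 1↦1, 2↦0}  →  V:5 E:2  edges: 1-q->3 4-p->1
2. fire R3 via {0↦4, 1↦1, 2↦2}  →  V:4 E:1  edges: 1-q->3
normal form: no rule applies after step 2
NF nodes: {1:C, 3:A, 4:A, 5:A}

Answer: 4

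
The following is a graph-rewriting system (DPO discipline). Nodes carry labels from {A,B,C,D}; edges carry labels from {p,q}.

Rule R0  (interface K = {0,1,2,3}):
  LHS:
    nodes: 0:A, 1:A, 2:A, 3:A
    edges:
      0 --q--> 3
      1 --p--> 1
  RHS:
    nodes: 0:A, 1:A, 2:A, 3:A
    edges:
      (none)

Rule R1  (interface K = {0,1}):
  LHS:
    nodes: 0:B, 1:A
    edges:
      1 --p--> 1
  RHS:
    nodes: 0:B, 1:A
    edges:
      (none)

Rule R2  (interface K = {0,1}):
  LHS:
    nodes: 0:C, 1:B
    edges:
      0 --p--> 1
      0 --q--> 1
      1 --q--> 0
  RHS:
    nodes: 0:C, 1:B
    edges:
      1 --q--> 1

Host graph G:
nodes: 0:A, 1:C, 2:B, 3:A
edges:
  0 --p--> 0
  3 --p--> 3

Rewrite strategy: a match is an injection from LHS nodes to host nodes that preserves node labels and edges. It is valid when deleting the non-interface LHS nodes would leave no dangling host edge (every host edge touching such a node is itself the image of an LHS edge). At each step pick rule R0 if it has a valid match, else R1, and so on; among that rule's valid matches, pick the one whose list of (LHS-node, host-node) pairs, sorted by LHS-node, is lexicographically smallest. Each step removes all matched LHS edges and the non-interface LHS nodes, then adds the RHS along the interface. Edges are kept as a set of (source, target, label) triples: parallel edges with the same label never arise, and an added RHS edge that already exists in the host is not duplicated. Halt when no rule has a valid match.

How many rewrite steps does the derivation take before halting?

Answer: 2

Derivation:
initial: |V|=4 |E|=2  E = 0-p->0 3-p->3
step 1: apply R1 at {0↦2, 1↦0}  → |V|=4 |E|=1  E = 3-p->3
step 2: apply R1 at {0↦2, 1↦3}  → |V|=4 |E|=0  E = ∅
halt: no rule applies after step 2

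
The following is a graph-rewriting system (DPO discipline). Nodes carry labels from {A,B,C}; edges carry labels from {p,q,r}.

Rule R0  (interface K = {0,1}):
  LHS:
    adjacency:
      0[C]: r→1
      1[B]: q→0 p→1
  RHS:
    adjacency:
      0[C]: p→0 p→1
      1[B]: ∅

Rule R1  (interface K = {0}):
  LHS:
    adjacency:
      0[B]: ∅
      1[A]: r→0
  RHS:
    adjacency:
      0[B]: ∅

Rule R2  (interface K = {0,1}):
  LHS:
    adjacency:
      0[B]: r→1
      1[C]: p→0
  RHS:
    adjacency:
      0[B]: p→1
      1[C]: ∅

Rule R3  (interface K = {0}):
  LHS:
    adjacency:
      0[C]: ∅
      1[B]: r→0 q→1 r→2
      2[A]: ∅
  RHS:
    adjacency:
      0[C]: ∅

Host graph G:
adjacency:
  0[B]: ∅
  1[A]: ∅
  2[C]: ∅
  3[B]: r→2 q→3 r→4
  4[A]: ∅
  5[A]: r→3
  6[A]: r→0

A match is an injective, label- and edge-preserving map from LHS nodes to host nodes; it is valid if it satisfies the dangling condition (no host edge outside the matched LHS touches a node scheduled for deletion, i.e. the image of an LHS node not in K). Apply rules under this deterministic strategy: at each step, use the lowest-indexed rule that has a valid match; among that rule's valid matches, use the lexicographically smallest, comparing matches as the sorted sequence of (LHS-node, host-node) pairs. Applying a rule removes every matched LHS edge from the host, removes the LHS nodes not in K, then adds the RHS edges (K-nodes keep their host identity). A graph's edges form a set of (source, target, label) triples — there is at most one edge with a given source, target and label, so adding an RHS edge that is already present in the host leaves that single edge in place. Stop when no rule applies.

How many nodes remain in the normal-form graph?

Answer: 3

Derivation:
initial: |V|=7 |E|=5  E = 3-r->2 3-q->3 3-r->4 5-r->3 6-r->0
step 1: apply R1 at {0↦0, 1↦6}  → |V|=6 |E|=4  E = 3-r->2 3-q->3 3-r->4 5-r->3
step 2: apply R1 at {0↦3, 1↦5}  → |V|=5 |E|=3  E = 3-r->2 3-q->3 3-r->4
step 3: apply R3 at {0↦2, 1↦3, 2↦4}  → |V|=3 |E|=0  E = ∅
normal form: no rule applies after step 3
NF nodes: {0:B, 1:A, 2:C}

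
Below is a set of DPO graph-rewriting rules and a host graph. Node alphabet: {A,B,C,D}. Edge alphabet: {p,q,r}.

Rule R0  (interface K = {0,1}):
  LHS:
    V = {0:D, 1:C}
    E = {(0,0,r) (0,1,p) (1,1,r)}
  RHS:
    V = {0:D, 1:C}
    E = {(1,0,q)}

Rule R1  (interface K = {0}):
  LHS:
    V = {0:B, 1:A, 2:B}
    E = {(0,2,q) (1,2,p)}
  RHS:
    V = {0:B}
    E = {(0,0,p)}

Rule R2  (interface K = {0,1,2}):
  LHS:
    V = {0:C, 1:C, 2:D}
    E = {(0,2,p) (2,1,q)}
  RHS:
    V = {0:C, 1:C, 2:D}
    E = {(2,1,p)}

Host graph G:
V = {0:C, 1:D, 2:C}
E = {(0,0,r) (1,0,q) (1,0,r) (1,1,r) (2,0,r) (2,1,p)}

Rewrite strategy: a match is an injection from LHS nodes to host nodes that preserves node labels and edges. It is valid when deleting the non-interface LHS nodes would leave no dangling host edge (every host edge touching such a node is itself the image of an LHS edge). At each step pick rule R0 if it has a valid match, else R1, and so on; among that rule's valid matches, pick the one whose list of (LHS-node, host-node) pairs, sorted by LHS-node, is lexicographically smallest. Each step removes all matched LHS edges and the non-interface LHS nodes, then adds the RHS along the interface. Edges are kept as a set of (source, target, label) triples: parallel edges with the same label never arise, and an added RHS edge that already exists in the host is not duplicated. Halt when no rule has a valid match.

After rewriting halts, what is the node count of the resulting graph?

[0] host  ⇒  3 nodes, 6 edges  {0-r->0 1-q->0 1-r->0 1-r->1 2-r->0 2-p->1}
[1] R2 @ {0↦2, 1↦0, 2↦1}  ⇒  3 nodes, 5 edges  {0-r->0 1-p->0 1-r->0 1-r->1 2-r->0}
[2] R0 @ {0↦1, 1↦0}  ⇒  3 nodes, 3 edges  {0-q->1 1-r->0 2-r->0}
final graph: no rule applies after step 2
NF nodes: {0:C, 1:D, 2:C}

Answer: 3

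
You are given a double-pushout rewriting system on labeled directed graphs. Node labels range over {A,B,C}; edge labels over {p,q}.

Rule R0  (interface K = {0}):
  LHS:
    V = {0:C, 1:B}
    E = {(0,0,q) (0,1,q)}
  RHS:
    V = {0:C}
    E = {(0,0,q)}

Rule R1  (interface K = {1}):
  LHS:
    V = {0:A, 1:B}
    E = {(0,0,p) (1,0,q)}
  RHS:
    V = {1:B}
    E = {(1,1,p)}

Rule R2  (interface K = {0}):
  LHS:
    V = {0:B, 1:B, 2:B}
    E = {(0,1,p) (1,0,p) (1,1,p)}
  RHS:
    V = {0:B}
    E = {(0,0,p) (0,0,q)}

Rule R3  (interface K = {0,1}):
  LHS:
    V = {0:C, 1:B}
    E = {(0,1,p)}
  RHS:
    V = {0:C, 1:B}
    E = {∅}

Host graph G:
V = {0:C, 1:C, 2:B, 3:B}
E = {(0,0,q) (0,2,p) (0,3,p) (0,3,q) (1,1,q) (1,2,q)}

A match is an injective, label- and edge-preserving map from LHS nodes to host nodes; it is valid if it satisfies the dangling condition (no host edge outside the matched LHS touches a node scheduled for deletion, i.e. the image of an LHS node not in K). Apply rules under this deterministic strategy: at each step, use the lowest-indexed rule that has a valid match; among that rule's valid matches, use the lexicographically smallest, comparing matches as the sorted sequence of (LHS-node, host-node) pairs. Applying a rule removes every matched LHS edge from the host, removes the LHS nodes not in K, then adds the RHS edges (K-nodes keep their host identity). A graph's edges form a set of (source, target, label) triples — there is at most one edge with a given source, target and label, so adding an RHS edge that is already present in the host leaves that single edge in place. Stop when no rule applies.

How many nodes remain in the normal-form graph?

Answer: 2

Steps:
initial: |V|=4 |E|=6  E = 0-q->0 0-p->2 0-p->3 0-q->3 1-q->1 1-q->2
step 1: apply R3 at {0↦0, 1↦2}  → |V|=4 |E|=5  E = 0-q->0 0-p->3 0-q->3 1-q->1 1-q->2
step 2: apply R0 at {0↦1, 1↦2}  → |V|=3 |E|=4  E = 0-q->0 0-p->3 0-q->3 1-q->1
step 3: apply R3 at {0↦0, 1↦3}  → |V|=3 |E|=3  E = 0-q->0 0-q->3 1-q->1
step 4: apply R0 at {0↦0, 1↦3}  → |V|=2 |E|=2  E = 0-q->0 1-q->1
final graph: no rule applies after step 4
NF nodes: {0:C, 1:C}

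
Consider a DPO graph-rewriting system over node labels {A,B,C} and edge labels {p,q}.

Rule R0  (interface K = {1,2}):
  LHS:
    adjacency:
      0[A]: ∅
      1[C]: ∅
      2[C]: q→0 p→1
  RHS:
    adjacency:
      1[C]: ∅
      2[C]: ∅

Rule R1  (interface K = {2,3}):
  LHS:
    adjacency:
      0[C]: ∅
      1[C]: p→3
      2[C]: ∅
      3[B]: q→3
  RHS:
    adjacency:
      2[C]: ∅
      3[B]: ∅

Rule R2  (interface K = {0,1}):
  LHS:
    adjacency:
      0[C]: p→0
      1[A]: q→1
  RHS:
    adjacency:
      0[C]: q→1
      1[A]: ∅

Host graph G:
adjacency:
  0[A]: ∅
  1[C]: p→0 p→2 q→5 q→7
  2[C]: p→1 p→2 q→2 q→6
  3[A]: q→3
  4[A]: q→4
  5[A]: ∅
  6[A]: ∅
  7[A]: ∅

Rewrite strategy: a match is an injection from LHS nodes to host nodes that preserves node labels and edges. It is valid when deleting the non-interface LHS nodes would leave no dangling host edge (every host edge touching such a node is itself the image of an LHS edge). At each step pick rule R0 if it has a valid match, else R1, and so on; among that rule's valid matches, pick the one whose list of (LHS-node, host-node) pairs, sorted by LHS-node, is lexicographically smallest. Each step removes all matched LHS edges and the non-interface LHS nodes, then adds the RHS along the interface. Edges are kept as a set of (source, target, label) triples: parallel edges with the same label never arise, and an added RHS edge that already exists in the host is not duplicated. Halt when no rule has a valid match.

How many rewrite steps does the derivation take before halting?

[0] host  ⇒  8 nodes, 10 edges  {1-p->0 1-p->2 1-q->5 1-q->7 2-p->1 2-p->2 2-q->2 2-q->6 3-q->3 4-q->4}
[1] R0 @ {0↦5, 1↦2, 2↦1}  ⇒  7 nodes, 8 edges  {1-p->0 1-q->7 2-p->1 2-p->2 2-q->2 2-q->6 3-q->3 4-q->4}
[2] R0 @ {0↦6, 1↦1, 2↦2}  ⇒  6 nodes, 6 edges  {1-p->0 1-q->7 2-p->2 2-q->2 3-q->3 4-q->4}
[3] R2 @ {0↦2, 1↦3}  ⇒  6 nodes, 5 edges  {1-p->0 1-q->7 2-q->2 2-q->3 4-q->4}
halt: no rule applies after step 3

Answer: 3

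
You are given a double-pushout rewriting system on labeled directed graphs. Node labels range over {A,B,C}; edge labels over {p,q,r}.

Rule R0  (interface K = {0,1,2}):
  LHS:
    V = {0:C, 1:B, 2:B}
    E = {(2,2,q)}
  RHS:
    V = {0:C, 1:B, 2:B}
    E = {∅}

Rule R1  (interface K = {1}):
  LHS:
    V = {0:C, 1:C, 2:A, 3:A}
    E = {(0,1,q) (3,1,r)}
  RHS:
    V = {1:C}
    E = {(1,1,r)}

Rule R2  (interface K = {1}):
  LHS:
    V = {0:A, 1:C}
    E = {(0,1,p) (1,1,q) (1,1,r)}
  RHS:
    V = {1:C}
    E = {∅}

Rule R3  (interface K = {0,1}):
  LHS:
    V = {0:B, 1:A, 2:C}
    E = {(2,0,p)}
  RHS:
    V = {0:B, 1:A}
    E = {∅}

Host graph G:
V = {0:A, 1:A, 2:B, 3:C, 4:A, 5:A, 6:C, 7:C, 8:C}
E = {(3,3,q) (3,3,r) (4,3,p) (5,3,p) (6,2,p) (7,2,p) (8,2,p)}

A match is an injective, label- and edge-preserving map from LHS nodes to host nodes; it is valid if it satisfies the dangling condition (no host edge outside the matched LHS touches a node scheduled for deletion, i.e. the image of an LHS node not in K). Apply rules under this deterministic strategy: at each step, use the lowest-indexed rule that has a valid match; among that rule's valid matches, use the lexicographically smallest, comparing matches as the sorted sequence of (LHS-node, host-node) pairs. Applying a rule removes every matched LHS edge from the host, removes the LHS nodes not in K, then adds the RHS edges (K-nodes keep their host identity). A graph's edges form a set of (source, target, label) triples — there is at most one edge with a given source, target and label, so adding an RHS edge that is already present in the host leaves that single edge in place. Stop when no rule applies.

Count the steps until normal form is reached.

Answer: 4

Rewrite trace:
start.  V:9 E:7  edges: 3-q->3 3-r->3 4-p->3 5-p->3 6-p->2 7-p->2 8-p->2
1. fire R2 via {0↦4, 1↦3}  →  V:8 E:4  edges: 5-p->3 6-p->2 7-p->2 8-p->2
2. fire R3 via {0↦2, 1↦0, 2↦6}  →  V:7 E:3  edges: 5-p->3 7-p->2 8-p->2
3. fire R3 via {0↦2, 1↦0, 2↦7}  →  V:6 E:2  edges: 5-p->3 8-p->2
4. fire R3 via {0↦2, 1↦0, 2↦8}  →  V:5 E:1  edges: 5-p->3
normal form: no rule applies after step 4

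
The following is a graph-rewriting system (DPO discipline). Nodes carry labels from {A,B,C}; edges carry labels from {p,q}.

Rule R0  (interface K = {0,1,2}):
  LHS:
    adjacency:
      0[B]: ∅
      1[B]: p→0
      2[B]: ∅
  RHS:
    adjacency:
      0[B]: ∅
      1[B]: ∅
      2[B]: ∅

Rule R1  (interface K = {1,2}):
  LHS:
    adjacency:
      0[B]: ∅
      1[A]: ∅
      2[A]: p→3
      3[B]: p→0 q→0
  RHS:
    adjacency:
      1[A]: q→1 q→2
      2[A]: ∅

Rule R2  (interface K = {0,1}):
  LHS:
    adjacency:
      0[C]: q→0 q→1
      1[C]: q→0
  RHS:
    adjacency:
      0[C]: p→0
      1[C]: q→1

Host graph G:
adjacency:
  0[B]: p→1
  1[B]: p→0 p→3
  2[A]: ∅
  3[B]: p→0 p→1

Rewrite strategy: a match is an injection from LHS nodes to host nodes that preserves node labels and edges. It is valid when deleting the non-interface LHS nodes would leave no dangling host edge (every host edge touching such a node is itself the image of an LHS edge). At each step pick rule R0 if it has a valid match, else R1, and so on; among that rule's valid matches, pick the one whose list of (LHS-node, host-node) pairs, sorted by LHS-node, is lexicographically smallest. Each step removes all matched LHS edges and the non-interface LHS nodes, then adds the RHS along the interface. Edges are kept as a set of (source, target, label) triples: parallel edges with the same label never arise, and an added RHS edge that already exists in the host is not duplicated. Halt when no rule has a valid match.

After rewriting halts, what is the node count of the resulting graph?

start.  V:4 E:5  edges: 0-p->1 1-p->0 1-p->3 3-p->0 3-p->1
1. fire R0 via {0↦0, 1↦1, 2↦3}  →  V:4 E:4  edges: 0-p->1 1-p->3 3-p->0 3-p->1
2. fire R0 via {0↦0, 1↦3, 2↦1}  →  V:4 E:3  edges: 0-p->1 1-p->3 3-p->1
3. fire R0 via {0↦1, 1↦0, 2↦3}  →  V:4 E:2  edges: 1-p->3 3-p->1
4. fire R0 via {0↦1, 1↦3, 2↦0}  →  V:4 E:1  edges: 1-p->3
5. fire R0 via {0↦3, 1↦1, 2↦0}  →  V:4 E:0  edges: ∅
halt: no rule applies after step 5
NF nodes: {0:B, 1:B, 2:A, 3:B}

Answer: 4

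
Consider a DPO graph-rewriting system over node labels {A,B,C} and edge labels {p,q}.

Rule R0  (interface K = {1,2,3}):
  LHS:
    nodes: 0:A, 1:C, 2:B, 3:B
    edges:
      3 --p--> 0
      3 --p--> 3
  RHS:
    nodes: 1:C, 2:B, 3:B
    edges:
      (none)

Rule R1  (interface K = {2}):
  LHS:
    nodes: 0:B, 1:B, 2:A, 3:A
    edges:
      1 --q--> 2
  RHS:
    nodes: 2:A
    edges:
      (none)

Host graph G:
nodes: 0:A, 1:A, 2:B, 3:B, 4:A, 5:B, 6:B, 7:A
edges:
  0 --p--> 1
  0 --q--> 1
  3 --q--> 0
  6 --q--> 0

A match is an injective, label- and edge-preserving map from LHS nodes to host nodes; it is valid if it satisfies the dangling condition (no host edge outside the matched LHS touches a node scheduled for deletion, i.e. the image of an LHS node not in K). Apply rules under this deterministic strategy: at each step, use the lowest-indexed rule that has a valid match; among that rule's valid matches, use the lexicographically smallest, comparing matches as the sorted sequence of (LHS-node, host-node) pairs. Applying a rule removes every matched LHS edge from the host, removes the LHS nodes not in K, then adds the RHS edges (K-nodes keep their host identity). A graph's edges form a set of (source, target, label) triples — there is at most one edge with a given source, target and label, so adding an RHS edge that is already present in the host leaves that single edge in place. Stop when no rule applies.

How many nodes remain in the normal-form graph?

Answer: 2

Rewrite trace:
[0] host  ⇒  8 nodes, 4 edges  {0-p->1 0-q->1 3-q->0 6-q->0}
[1] R1 @ {0↦2, 1↦3, 2↦0, 3↦4}  ⇒  5 nodes, 3 edges  {0-p->1 0-q->1 6-q->0}
[2] R1 @ {0↦5, 1↦6, 2↦0, 3↦7}  ⇒  2 nodes, 2 edges  {0-p->1 0-q->1}
normal form: no rule applies after step 2
NF nodes: {0:A, 1:A}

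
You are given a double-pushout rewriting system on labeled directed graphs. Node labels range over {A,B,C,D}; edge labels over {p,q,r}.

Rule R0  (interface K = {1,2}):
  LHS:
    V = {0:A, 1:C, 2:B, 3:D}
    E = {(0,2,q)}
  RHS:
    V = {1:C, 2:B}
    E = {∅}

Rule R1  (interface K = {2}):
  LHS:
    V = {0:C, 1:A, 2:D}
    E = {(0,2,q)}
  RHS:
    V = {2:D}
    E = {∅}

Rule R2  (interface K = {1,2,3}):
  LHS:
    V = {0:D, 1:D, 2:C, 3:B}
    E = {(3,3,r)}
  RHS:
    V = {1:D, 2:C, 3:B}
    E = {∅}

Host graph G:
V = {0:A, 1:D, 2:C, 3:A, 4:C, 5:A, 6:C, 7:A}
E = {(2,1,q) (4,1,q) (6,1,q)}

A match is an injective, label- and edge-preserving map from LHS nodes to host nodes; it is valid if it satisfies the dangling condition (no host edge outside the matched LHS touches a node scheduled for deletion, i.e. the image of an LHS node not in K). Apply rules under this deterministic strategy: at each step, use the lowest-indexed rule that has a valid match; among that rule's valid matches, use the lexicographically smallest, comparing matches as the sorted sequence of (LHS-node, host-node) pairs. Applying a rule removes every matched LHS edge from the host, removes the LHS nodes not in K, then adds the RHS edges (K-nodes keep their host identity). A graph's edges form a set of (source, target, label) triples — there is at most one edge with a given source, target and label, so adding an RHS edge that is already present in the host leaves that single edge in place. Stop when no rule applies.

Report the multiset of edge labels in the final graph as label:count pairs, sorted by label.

Answer: (no edges)

Rewrite trace:
start.  V:8 E:3  edges: 2-q->1 4-q->1 6-q->1
1. fire R1 via {0↦2, 1↦0, 2↦1}  →  V:6 E:2  edges: 4-q->1 6-q->1
2. fire R1 via {0↦4, 1↦3, 2↦1}  →  V:4 E:1  edges: 6-q->1
3. fire R1 via {0↦6, 1↦5, 2↦1}  →  V:2 E:0  edges: ∅
normal form: no rule applies after step 3
NF edges: []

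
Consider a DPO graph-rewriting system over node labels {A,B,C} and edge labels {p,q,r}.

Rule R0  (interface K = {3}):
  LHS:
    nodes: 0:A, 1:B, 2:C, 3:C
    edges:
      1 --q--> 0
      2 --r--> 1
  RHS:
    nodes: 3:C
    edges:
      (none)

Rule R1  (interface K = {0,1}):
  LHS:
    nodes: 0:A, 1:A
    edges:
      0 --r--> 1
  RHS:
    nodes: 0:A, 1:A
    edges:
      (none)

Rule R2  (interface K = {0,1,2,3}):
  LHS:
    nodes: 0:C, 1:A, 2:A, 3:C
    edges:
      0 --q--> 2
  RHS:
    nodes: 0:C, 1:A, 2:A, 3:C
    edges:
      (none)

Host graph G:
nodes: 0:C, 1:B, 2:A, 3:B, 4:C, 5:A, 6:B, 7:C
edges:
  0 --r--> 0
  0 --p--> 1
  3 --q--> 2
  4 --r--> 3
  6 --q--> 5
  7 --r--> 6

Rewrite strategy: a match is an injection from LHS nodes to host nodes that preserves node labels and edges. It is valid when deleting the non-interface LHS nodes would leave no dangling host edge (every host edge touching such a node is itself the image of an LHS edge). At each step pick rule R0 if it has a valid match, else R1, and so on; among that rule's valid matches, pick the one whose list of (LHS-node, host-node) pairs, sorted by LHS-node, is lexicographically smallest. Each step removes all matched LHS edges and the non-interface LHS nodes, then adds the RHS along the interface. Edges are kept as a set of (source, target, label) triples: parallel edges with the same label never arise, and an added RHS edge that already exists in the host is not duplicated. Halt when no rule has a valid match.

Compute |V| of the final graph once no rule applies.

start.  V:8 E:6  edges: 0-r->0 0-p->1 3-q->2 4-r->3 6-q->5 7-r->6
1. fire R0 via {0↦2, 1↦3, 2↦4, 3↦0}  →  V:5 E:4  edges: 0-r->0 0-p->1 6-q->5 7-r->6
2. fire R0 via {0↦5, 1↦6, 2↦7, 3↦0}  →  V:2 E:2  edges: 0-r->0 0-p->1
halt: no rule applies after step 2
NF nodes: {0:C, 1:B}

Answer: 2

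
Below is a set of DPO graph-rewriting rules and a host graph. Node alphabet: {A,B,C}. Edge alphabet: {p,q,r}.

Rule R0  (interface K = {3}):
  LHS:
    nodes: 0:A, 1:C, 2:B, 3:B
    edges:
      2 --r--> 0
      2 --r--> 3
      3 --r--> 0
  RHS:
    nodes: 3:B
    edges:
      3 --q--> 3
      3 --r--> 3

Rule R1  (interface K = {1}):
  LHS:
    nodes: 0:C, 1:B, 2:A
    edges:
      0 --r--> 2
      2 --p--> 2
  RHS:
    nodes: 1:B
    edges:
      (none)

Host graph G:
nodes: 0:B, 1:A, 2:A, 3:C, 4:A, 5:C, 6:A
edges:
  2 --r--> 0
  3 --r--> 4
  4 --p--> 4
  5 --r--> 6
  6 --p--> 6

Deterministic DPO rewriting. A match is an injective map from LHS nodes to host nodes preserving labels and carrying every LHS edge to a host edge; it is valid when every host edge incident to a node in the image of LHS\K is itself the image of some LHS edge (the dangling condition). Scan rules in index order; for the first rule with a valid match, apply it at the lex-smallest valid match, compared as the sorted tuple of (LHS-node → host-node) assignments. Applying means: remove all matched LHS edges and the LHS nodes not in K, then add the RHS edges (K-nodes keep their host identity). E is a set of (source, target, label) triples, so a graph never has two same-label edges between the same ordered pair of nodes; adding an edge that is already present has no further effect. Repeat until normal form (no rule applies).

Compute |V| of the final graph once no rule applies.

Answer: 3

Steps:
initial: |V|=7 |E|=5  E = 2-r->0 3-r->4 4-p->4 5-r->6 6-p->6
step 1: apply R1 at {0↦3, 1↦0, 2↦4}  → |V|=5 |E|=3  E = 2-r->0 5-r->6 6-p->6
step 2: apply R1 at {0↦5, 1↦0, 2↦6}  → |V|=3 |E|=1  E = 2-r->0
final graph: no rule applies after step 2
NF nodes: {0:B, 1:A, 2:A}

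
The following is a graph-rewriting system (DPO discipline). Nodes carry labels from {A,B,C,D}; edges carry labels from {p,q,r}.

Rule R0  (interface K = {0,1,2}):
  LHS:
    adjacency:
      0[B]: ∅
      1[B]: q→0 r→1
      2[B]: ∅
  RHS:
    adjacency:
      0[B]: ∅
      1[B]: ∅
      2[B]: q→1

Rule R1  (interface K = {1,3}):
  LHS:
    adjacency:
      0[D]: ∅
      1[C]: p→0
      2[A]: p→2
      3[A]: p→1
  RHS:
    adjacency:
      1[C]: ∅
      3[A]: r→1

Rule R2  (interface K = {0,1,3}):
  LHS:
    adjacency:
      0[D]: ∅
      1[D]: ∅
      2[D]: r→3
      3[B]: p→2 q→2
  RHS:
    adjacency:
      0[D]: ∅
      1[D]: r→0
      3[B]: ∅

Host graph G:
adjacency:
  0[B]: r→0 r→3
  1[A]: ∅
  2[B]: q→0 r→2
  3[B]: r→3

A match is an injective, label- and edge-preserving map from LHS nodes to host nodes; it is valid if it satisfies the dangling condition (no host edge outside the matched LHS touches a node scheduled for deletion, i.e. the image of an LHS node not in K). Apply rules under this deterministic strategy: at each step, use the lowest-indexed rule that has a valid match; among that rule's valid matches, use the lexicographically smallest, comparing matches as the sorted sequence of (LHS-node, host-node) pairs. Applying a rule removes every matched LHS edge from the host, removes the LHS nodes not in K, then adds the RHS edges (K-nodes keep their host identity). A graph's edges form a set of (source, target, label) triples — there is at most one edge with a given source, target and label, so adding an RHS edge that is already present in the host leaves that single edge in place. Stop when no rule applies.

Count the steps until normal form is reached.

Answer: 3

Steps:
initial: |V|=4 |E|=5  E = 0-r->0 0-r->3 2-q->0 2-r->2 3-r->3
step 1: apply R0 at {0↦0, 1↦2, 2↦3}  → |V|=4 |E|=4  E = 0-r->0 0-r->3 3-q->2 3-r->3
step 2: apply R0 at {0↦2, 1↦3, 2↦0}  → |V|=4 |E|=3  E = 0-r->0 0-q->3 0-r->3
step 3: apply R0 at {0↦3, 1↦0, 2↦2}  → |V|=4 |E|=2  E = 0-r->3 2-q->0
final graph: no rule applies after step 3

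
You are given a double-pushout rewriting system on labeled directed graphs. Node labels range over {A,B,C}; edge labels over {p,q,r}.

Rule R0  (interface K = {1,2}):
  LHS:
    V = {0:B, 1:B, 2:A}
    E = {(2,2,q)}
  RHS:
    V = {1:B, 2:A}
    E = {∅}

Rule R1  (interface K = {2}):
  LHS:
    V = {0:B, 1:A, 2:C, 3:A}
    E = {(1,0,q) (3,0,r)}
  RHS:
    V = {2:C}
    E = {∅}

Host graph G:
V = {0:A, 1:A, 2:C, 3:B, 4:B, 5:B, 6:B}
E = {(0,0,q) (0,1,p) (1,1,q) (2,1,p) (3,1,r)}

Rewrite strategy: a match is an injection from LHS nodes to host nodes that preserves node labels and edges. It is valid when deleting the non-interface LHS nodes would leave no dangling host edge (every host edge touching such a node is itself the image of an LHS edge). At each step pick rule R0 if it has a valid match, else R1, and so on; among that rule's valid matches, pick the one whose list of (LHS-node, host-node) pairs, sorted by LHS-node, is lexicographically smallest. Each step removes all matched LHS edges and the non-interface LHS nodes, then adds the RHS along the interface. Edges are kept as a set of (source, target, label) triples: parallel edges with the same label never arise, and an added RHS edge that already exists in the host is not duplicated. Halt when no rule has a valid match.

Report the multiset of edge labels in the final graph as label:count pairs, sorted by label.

[0] host  ⇒  7 nodes, 5 edges  {0-q->0 0-p->1 1-q->1 2-p->1 3-r->1}
[1] R0 @ {0↦4, 1↦3, 2↦0}  ⇒  6 nodes, 4 edges  {0-p->1 1-q->1 2-p->1 3-r->1}
[2] R0 @ {0↦5, 1↦3, 2↦1}  ⇒  5 nodes, 3 edges  {0-p->1 2-p->1 3-r->1}
final graph: no rule applies after step 2
NF edges: [(0, 1, 'p'), (2, 1, 'p'), (3, 1, 'r')]

Answer: p:2 r:1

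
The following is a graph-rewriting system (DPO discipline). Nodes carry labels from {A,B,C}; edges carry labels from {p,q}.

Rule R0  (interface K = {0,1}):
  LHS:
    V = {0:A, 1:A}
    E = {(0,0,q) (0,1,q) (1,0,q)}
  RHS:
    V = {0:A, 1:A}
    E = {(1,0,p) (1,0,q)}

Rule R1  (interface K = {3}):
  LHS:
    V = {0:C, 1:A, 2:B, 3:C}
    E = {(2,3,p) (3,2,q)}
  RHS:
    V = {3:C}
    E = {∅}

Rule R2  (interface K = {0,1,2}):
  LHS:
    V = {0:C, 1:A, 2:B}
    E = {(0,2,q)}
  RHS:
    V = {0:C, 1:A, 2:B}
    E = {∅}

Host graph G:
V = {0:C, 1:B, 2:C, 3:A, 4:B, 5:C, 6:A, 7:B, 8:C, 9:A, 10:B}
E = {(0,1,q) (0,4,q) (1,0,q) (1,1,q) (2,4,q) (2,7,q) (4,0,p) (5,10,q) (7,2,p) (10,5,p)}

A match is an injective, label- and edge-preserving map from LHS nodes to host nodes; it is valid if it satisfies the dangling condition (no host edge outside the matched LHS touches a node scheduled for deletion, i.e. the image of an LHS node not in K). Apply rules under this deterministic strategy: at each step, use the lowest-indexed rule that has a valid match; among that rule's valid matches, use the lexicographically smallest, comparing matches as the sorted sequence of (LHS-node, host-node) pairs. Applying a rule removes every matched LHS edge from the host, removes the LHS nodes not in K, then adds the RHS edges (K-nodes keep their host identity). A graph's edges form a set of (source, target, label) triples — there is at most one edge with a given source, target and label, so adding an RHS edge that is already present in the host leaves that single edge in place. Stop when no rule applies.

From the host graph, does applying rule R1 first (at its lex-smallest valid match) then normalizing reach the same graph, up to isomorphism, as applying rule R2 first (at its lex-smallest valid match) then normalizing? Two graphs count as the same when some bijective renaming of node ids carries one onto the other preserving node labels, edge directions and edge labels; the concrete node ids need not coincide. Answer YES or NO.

Answer: YES

Rewrite trace:
branch R1-first: apply at {0↦8, 1↦3, 2↦7, 3↦2} → |E|=8, then 4 more step(s) → NF |V|=5 |E|=3 V={0:C, 1:B, 4:B, 5:C, 9:A} E=1-q->0 1-q->1 4-p->0
branch R2-first: apply at {0↦0, 1↦3, 2↦1} → |E|=9, then 4 more step(s) → NF |V|=5 |E|=3 V={0:C, 1:B, 4:B, 5:C, 9:A} E=1-q->0 1-q->1 4-p->0
graphs isomorphic (equal up to label-preserving node renaming)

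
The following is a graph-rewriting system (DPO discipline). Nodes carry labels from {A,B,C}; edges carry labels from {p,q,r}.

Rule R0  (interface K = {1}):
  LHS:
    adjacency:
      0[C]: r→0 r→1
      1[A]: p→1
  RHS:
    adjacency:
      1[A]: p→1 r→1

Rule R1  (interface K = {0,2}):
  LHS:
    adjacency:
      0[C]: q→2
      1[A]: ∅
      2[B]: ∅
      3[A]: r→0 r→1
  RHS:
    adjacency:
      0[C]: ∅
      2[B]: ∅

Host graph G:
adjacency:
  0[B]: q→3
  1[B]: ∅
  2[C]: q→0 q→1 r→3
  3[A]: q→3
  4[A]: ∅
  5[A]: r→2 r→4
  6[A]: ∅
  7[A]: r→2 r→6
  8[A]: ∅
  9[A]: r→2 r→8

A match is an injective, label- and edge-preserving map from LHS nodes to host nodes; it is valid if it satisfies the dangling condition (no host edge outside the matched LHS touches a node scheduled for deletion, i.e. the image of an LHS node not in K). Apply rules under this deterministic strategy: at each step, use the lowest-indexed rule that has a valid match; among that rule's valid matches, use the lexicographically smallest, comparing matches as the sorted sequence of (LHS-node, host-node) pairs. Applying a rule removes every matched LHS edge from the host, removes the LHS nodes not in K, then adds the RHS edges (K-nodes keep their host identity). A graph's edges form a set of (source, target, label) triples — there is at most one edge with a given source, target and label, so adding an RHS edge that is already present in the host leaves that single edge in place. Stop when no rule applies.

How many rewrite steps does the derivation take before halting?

Answer: 2

Steps:
start.  V:10 E:11  edges: 0-q->3 2-q->0 2-q->1 2-r->3 3-q->3 5-r->2 5-r->4 7-r->2 7-r->6 9-r->2 9-r->8
1. fire R1 via {0↦2, 1↦4, 2↦0, 3↦5}  →  V:8 E:8  edges: 0-q->3 2-q->1 2-r->3 3-q->3 7-r->2 7-r->6 9-r->2 9-r->8
2. fire R1 via {0↦2, 1↦6, 2↦1, 3↦7}  →  V:6 E:5  edges: 0-q->3 2-r->3 3-q->3 9-r->2 9-r->8
normal form: no rule applies after step 2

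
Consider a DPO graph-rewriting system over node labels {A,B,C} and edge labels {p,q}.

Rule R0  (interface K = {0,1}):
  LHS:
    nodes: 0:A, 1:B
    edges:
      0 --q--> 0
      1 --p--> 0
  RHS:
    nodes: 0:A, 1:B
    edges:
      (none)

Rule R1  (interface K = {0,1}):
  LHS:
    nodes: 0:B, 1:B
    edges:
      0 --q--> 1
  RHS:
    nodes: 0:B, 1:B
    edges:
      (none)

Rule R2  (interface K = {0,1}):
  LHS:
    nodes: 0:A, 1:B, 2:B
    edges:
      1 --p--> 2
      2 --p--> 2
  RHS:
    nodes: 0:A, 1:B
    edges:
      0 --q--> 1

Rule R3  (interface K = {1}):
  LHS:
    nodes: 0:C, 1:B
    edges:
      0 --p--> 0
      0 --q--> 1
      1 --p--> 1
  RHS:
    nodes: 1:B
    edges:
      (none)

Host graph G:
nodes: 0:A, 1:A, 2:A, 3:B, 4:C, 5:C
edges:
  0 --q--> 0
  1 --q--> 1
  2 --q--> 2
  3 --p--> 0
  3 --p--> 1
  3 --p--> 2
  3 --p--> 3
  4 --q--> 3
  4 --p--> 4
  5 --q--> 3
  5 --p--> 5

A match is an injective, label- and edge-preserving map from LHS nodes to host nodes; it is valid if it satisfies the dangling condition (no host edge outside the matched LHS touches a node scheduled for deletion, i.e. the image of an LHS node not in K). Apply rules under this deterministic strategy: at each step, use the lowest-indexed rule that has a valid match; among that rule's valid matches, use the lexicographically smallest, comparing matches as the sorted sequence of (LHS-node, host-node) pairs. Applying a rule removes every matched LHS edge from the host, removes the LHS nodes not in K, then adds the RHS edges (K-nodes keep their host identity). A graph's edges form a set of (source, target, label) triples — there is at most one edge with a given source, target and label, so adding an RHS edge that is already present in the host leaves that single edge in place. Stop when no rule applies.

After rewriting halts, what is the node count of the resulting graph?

initial: |V|=6 |E|=11  E = 0-q->0 1-q->1 2-q->2 3-p->0 3-p->1 3-p->2 3-p->3 4-q->3 4-p->4 5-q->3 5-p->5
step 1: apply R0 at {0↦0, 1↦3}  → |V|=6 |E|=9  E = 1-q->1 2-q->2 3-p->1 3-p->2 3-p->3 4-q->3 4-p->4 5-q->3 5-p->5
step 2: apply R0 at {0↦1, 1↦3}  → |V|=6 |E|=7  E = 2-q->2 3-p->2 3-p->3 4-q->3 4-p->4 5-q->3 5-p->5
step 3: apply R0 at {0↦2, 1↦3}  → |V|=6 |E|=5  E = 3-p->3 4-q->3 4-p->4 5-q->3 5-p->5
step 4: apply R3 at {0↦4, 1↦3}  → |V|=5 |E|=2  E = 5-q->3 5-p->5
normal form: no rule applies after step 4
NF nodes: {0:A, 1:A, 2:A, 3:B, 5:C}

Answer: 5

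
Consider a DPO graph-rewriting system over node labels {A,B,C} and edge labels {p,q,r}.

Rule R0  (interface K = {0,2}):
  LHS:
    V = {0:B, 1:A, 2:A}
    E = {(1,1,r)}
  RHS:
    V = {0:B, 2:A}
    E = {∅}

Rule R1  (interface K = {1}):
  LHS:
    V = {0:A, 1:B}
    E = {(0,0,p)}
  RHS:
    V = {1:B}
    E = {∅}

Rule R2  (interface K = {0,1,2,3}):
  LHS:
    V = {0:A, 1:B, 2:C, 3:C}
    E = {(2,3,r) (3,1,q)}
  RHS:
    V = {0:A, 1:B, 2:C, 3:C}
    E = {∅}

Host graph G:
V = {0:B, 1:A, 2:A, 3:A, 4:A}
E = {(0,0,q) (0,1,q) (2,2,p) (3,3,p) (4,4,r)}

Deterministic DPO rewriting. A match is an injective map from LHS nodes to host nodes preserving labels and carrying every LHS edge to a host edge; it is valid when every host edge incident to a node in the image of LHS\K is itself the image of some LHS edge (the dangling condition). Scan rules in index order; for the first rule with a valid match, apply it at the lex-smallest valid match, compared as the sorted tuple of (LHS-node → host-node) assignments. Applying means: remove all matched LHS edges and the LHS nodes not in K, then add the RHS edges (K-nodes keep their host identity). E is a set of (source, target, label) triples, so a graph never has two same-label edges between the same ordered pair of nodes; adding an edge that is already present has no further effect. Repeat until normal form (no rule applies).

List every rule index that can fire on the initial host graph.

R0: 3 valid matches — {0↦0, 1↦4, 2↦1}, {0↦0, 1↦4, 2↦2}, {0↦0, 1↦4, 2↦3}
R1: 2 valid matches — {0↦2, 1↦0}, {0↦3, 1↦0}
R2: no valid match — LHS pattern not found

Answer: [R0,R1]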